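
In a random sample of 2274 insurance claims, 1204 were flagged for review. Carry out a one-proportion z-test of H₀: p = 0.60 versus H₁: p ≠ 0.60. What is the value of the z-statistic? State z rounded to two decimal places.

z = -6.87

With x = 1204 successes in n = 2274, p̂ = 0.52946.
Under H₀, SE = √(p₀(1−p₀)/n) = √(0.60·0.40/2274) = √0.000105541 = 0.010273.
z = (p̂ − p₀)/SE = (0.52946 − 0.60)/0.010273 = -6.87.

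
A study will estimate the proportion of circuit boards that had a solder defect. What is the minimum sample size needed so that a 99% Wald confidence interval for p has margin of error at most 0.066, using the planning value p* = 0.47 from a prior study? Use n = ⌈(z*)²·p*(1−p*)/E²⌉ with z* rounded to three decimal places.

For 99% confidence, z* = 2.576.
p*(1−p*) = 0.2491.
(z*)²·p*(1−p*)/E² = 6.635776·0.2491/0.004356 = 379.470.
⌈379.470⌉ = 380.

n = 380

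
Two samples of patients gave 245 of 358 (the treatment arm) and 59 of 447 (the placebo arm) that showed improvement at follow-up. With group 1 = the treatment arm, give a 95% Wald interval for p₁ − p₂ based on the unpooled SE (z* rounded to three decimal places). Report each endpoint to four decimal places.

p̂₁ = 245/358 = 0.68436, p̂₂ = 59/447 = 0.13199; p̂₁ − p̂₂ = 0.55237.
Unpooled SE = √(p̂₁(1−p̂₁)/n₁ + p̂₂(1−p̂₂)/n₂) = √(0.000603386 + 0.000256307) = 0.029321.
z* = 1.960 at the 95% level. Margin of error = 0.05747.
So the interval runs from 0.4949 to 0.6098.

(0.4949, 0.6098)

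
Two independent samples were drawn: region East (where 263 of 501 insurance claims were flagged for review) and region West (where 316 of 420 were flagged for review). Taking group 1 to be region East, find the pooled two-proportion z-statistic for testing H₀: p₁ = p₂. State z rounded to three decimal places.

Sample proportions: p̂₁ = 263/501 = 0.52495 and p̂₂ = 316/420 = 0.75238.
Pooled p̂ = (263+316)/(501+420) = 579/921 = 0.62866.
Pooled SE = √[0.2334454·0.00437696] ≈ 0.031965.
z = -0.22743/0.031965 = -7.115.

z = -7.115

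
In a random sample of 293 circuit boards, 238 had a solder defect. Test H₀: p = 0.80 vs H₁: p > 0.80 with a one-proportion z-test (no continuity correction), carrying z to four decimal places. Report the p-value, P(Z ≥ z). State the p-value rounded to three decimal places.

p-value = 0.300

The sample proportion is 238/293 = 0.81229.
Under H₀, SE = √(p₀(1−p₀)/n) = √(0.80·0.20/293) = √0.000546075 = 0.023368.
Test statistic (full precision, shown to 4 dp): z = (238/293 − 0.80)/SE₀ ≈ 0.5258.
From the standard normal, P(Z ≥ z) = 0.300.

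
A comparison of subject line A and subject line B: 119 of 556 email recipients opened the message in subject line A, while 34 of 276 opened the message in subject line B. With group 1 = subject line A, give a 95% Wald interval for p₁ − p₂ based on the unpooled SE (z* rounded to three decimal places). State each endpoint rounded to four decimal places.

p̂₁ = 119/556 = 0.21403, p̂₂ = 34/276 = 0.12319; p̂₁ − p̂₂ = 0.09084.
Unpooled SE = √(p̂₁(1−p̂₁)/n₁ + p̂₂(1−p̂₂)/n₂) = √(0.000302555 + 0.000391352) = 0.026342.
For 95% confidence, z* = 1.960. Margin = 1.960·0.026342 = 0.05163.
So the interval runs from 0.0392 to 0.1425.

(0.0392, 0.1425)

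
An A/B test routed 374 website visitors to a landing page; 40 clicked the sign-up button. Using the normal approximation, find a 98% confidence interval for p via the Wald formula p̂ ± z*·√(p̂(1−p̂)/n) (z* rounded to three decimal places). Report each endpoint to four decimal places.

Sample proportion p̂ = 40/374 = 0.10695.
SE = √(p̂(1−p̂)/n) = √(0.095513/374) = 0.015981.
For 98% confidence, z* = 2.326.
Margin = 2.326·0.015981 = 0.03717.
CI: 0.10695 ± 0.03717 = (0.0698, 0.1441).

(0.0698, 0.1441)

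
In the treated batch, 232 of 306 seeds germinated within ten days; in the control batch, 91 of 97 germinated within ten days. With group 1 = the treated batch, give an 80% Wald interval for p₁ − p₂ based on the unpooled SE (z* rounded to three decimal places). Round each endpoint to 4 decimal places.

(-0.2243, -0.1356)

p̂₁ = 0.75817, p̂₂ = 0.93814, so the observed difference is -0.17997.
SE = √(0.000599177 + 0.000598243) = √0.001197420 = 0.034604.
The 80% critical value is z* = 1.282. Margin of error = 0.04436.
Interval: -0.17997 ± 0.04436 → (-0.2243, -0.1356).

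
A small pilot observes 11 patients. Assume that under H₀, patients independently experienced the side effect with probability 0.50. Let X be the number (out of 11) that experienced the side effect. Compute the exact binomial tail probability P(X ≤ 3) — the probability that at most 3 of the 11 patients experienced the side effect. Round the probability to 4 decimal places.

X ~ Binomial(n=11, p=0.50).
P(X ≤ 3) = C(11,0)·0.50^0·0.50^11 + C(11,1)·0.50^1·0.50^10 + C(11,2)·0.50^2·0.50^9 + C(11,3)·0.50^3·0.50^8.
= 0.000488 + 0.005371 + 0.026855 + 0.080566 = 0.1133.

P = 0.1133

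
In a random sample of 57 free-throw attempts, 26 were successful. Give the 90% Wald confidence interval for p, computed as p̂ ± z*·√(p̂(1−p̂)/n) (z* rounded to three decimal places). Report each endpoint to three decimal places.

Sample proportion p̂ = 26/57 = 0.45614.
SE = √(p̂(1−p̂)/n) = √(0.248076/57) = 0.065971.
z* = 1.645 at the 90% level.
Margin = 1.645·0.065971 = 0.10852.
CI: 0.45614 ± 0.10852 = (0.348, 0.565).

(0.348, 0.565)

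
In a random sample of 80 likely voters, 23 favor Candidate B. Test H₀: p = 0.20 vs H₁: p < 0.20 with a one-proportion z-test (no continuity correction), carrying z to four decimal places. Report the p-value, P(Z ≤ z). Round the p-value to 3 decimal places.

p̂ = 23/80 = 0.28750.
Under H₀, SE = √(p₀(1−p₀)/n) = √(0.20·0.80/80) = √0.002000000 = 0.044721.
Test statistic (full precision, shown to 4 dp): z = (23/80 − 0.20)/SE₀ ≈ 1.9566.
From the standard normal, P(Z ≤ z) = 0.975.

p-value = 0.975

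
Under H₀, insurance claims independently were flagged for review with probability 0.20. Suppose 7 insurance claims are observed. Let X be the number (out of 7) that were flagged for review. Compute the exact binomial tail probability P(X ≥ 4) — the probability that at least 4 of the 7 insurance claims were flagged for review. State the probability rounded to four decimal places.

P = 0.0333

X is binomial with n = 7 and p = 0.20.
P(X ≥ 4) = C(7,4)·0.20^4·0.80^3 + C(7,5)·0.20^5·0.80^2 + C(7,6)·0.20^6·0.80^1 + C(7,7)·0.20^7·0.80^0.
= 0.028672 + 0.004301 + 0.000358 + 0.000013 = 0.0333.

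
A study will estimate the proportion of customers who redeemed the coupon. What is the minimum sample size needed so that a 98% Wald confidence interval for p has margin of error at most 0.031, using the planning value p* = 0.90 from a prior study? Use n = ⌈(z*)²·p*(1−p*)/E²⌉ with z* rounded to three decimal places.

n = 507

z* = 2.326 at the 98% level.
p*(1−p*) = 0.90·0.10 = 0.0900.
(z*)²·p*(1−p*)/E² = 5.410276·0.0900/0.000961 = 506.686.
Rounding up, n = 507.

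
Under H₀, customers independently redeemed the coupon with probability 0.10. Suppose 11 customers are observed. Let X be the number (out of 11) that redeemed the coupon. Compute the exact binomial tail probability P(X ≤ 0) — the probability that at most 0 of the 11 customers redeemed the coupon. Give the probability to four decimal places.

X ~ Binomial(n=11, p=0.10).
P(X ≤ 0) = C(11,0)·0.10^0·0.90^11.
= 0.313811 = 0.3138.

P = 0.3138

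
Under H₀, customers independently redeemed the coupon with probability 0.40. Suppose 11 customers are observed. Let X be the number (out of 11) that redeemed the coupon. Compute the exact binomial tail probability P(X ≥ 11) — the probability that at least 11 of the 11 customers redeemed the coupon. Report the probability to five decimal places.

P = 0.00004

X is binomial with n = 11 and p = 0.40.
P(X ≥ 11) = C(11,11)·0.40^11·0.60^0.
= 0.000042 = 0.00004.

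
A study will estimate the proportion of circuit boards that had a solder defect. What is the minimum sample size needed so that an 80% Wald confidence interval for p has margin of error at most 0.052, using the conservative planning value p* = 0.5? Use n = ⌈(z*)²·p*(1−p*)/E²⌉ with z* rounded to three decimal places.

n = 152

The 80% critical value is z* = 1.282.
p*(1−p*) = 0.50·0.50 = 0.2500.
Required n before rounding: 1.643524 × 0.2500 / 0.052² = 151.953.
Rounding up, n = 152.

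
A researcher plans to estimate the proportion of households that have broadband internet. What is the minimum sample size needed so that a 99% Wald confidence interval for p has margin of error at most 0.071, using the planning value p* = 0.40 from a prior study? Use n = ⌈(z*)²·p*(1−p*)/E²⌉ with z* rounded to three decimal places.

The 99% critical value is z* = 2.576.
p*(1−p*) = 0.2400.
Required n before rounding: 6.635776 × 0.2400 / 0.071² = 315.927.
Rounding up, n = 316.

n = 316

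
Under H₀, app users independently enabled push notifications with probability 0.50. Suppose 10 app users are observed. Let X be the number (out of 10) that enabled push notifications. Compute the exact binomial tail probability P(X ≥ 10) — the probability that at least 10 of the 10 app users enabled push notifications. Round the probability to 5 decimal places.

X is binomial with n = 10 and p = 0.50.
P(X ≥ 10) = C(10,10)·0.50^10·0.50^0.
= 0.000977 = 0.00098.

P = 0.00098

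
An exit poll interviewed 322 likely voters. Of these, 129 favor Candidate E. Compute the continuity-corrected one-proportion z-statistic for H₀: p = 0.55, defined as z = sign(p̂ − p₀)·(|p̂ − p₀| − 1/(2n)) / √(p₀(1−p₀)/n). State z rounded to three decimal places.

Sample proportion p̂ = 129/322 = 0.40062. p̂ − p₀ = -0.149379.
1/(2n) = 0.001553.
Corrected numerator: |-0.149379| − 0.001553 = 0.147826.
Null standard error: √(0.55·0.45/322) = √0.000768634 = 0.027724.
z = −0.147826/0.027724 = -5.332.

z = -5.332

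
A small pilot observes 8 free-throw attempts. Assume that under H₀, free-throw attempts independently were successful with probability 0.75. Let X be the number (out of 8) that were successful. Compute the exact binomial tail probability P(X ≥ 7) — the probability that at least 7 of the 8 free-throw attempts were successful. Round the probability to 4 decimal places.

X ~ Binomial(n=8, p=0.75).
P(X ≥ 7) = C(8,7)·0.75^7·0.25^1 + C(8,8)·0.75^8·0.25^0.
= 0.266968 + 0.100113 = 0.3671.

P = 0.3671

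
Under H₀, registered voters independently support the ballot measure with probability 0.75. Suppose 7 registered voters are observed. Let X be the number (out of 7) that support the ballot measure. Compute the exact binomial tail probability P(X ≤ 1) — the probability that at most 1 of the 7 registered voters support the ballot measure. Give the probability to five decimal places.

P = 0.00134

X ~ Binomial(n=7, p=0.75).
P(X ≤ 1) = C(7,0)·0.75^0·0.25^7 + C(7,1)·0.75^1·0.25^6.
= 0.000061 + 0.001282 = 0.00134.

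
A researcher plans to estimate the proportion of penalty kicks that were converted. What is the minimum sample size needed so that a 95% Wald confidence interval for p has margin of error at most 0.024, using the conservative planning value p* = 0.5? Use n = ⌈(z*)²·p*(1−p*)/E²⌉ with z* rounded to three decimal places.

n = 1668

z* = 1.960 at the 95% level.
p*(1−p*) = 0.50·0.50 = 0.2500.
(z*)²·p*(1−p*)/E² = 3.841600·0.2500/0.000576 = 1667.361.
Rounding up, n = 1668.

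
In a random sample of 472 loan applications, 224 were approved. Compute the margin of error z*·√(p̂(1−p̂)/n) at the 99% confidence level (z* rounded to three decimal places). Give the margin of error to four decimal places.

p̂ = 224/472 = 0.47458.
Standard error of p̂: √(0.249354/472) = √0.000528292 = 0.022985.
z* = 2.576 at the 99% level.
Margin of error = z*·SE = 2.576 × 0.022985 = 0.0592.

ME = 0.0592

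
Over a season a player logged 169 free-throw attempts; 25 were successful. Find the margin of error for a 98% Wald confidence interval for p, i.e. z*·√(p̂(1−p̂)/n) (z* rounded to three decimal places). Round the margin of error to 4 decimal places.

The sample proportion is 25/169 = 0.14793.
SE(p̂) = √(0.14793·0.85207/169) = 0.027310.
For 98% confidence, z* = 2.326.
So ME = 0.0635.

ME = 0.0635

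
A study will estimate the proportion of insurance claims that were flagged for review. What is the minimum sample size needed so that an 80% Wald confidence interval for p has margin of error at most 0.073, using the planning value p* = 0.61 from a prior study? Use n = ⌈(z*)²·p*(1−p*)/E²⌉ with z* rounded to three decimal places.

The 80% critical value is z* = 1.282.
p*(1−p*) = 0.61·0.39 = 0.2379.
(z*)²·p*(1−p*)/E² = 1.643524·0.2379/0.005329 = 73.371.
Rounding up, n = 74.

n = 74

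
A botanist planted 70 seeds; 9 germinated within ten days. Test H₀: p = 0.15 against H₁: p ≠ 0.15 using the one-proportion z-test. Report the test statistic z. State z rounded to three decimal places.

With x = 9 successes in n = 70, p̂ = 0.12857.
SE₀ = √(0.15·0.85/70) = 0.042678.
Test statistic: z = -0.02143/0.042678 = -0.502.

z = -0.502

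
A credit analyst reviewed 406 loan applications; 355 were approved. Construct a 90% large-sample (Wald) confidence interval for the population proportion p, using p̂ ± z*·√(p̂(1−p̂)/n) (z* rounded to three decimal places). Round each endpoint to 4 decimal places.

(0.8473, 0.9014)

The sample proportion is 355/406 = 0.87438.
SE(p̂) = √(0.87438·0.12562/406) = 0.016448.
z* = 1.645 at the 90% level.
Margin = 1.645·0.016448 = 0.02706.
Interval: 0.87438 ± 0.02706 → (0.8473, 0.9014).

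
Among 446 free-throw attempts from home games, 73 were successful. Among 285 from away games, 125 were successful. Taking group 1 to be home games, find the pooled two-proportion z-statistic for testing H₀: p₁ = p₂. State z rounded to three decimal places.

Sample proportions: p̂₁ = 73/446 = 0.16368 and p̂₂ = 125/285 = 0.43860.
Pooled p̂ = (73+125)/(446+285) = 198/731 = 0.27086.
Pooled SE = √[0.1974957·0.00575092] ≈ 0.033701.
z = -0.27492/0.033701 = -8.158.

z = -8.158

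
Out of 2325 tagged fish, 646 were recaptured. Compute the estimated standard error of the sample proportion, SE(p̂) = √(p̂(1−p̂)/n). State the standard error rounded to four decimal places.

Sample proportion p̂ = 646/2325 = 0.27785.
p̂(1−p̂) = 0.200649.
SE = √(0.200649/2325) = 0.0093.

SE = 0.0093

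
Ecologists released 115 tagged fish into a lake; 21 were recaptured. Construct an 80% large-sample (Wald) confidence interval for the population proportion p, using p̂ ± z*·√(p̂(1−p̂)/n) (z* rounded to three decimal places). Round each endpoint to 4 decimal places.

(0.1364, 0.2288)

p̂ = 21/115 = 0.18261.
Standard error of p̂: √(0.149263/115) = √0.001297937 = 0.036027.
z* = 1.282 at the 80% level.
Margin = 1.282·0.036027 = 0.04619.
CI: 0.18261 ± 0.04619 = (0.1364, 0.2288).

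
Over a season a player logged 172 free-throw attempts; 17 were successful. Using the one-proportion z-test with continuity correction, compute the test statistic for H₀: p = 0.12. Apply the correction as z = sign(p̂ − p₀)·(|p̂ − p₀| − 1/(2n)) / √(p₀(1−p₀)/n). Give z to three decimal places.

z = -0.737

The sample proportion is 17/172 = 0.09884. p̂ − p₀ = -0.021163.
Continuity correction 1/(2n) = 1/344 = 0.002907.
Corrected numerator: |-0.021163| − 0.002907 = 0.018256.
SE₀ = √(0.12·0.88/172) = 0.024778.
z = −0.018256/0.024778 = -0.737.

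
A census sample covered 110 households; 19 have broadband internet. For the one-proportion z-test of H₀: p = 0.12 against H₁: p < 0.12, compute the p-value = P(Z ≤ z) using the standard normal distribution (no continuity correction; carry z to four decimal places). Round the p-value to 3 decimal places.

p-value = 0.956

With x = 19 successes in n = 110, p̂ = 0.17273.
Under H₀, SE = √(p₀(1−p₀)/n) = √(0.12·0.88/110) = √0.000960000 = 0.030984.
Test statistic (full precision, shown to 4 dp): z = (19/110 − 0.12)/SE₀ ≈ 1.7018.
From the standard normal, P(Z ≤ z) = 0.956.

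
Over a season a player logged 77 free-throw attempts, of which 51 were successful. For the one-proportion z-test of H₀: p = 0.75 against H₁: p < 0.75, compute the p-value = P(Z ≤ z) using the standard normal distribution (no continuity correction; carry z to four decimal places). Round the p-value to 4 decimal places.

With x = 51 successes in n = 77, p̂ = 0.66234.
Null standard error: √(0.75·0.25/77) = √0.002435065 = 0.049346.
Test statistic (full precision, shown to 4 dp): z = (51/77 − 0.75)/SE₀ ≈ -1.7765.
p-value = P(Z ≤ z) with z = -1.7765 → 0.0378.

p-value = 0.0378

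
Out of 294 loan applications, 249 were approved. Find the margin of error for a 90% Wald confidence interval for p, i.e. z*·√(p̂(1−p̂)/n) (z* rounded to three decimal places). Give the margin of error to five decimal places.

With x = 249 successes in n = 294, p̂ = 0.84694.
SE(p̂) = √(0.84694·0.15306/294) = 0.020998.
For 90% confidence, z* = 1.645.
Margin of error = z*·SE = 1.645 × 0.020998 = 0.03454.

ME = 0.03454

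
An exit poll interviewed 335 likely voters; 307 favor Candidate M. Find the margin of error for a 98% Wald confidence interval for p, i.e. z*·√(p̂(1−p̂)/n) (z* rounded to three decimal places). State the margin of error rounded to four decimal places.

ME = 0.0352

With x = 307 successes in n = 335, p̂ = 0.91642.
SE(p̂) = √(0.91642·0.08358/335) = 0.015121.
z* = 2.326 at the 98% level.
So ME = 0.0352.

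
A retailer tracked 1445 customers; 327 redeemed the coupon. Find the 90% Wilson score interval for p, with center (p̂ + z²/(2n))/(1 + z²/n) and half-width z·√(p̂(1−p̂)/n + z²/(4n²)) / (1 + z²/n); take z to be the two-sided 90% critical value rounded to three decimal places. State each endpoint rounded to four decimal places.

(0.2087, 0.2449)

Here p̂ = 327/1445 = 0.22630 and z = 1.645 (z² = 2.706025).
1 + z²/n = 1.001873.
Center = (0.22630 + 0.000936)/1.001873 = 0.22681.
Radicand: p̂(1−p̂)/n + z²/(4n²) = 0.000121167 + 0.000000324 = 0.000121491.
Half-width = z·√(radicand)/denom = 1.645·0.011022/1.001873 = 0.01810.
CI: 0.22681 ± 0.01810 = (0.2087, 0.2449).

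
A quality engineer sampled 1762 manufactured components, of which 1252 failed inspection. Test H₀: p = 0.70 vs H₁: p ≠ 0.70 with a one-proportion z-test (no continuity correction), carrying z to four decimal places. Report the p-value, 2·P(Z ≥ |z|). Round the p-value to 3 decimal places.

p-value = 0.334

With x = 1252 successes in n = 1762, p̂ = 0.71056.
SE₀ = √(0.70·0.30/1762) = 0.010917.
Test statistic (full precision, shown to 4 dp): z = (1252/1762 − 0.70)/SE₀ ≈ 0.9669.
p-value = 2·P(Z ≥ |z|) with z = 0.9669 → 0.334.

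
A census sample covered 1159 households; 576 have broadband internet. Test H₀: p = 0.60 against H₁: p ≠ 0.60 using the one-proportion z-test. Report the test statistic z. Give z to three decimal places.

With x = 576 successes in n = 1159, p̂ = 0.49698.
Under H₀, SE = √(p₀(1−p₀)/n) = √(0.60·0.40/1159) = √0.000207075 = 0.014390.
Test statistic: z = -0.10302/0.014390 = -7.159.

z = -7.159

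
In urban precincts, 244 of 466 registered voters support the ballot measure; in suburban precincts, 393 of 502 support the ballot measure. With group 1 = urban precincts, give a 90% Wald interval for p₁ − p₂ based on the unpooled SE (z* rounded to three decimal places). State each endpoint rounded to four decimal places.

(-0.3079, -0.2106)

p̂₁ = 0.52361, p̂₂ = 0.78287, so the observed difference is -0.25926.
SE = √(0.000535285 + 0.000338616) = √0.000873901 = 0.029562.
For 90% confidence, z* = 1.645. Margin = 1.645·0.029562 = 0.04863.
So the interval runs from -0.3079 to -0.2106.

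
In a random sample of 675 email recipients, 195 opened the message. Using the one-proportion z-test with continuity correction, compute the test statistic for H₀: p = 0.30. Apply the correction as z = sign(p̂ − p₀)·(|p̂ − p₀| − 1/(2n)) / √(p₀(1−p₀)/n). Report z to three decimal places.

z = -0.588

With x = 195 successes in n = 675, p̂ = 0.28889. p̂ − p₀ = -0.011111.
Continuity correction 1/(2n) = 1/1350 = 0.000741.
Corrected numerator: |-0.011111| − 0.000741 = 0.010370.
SE₀ = √(0.30·0.70/675) = 0.017638.
z = (−)0.010370/0.017638 = -0.588.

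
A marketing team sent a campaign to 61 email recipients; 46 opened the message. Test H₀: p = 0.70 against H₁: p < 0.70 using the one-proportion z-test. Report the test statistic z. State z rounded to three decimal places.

With x = 46 successes in n = 61, p̂ = 0.75410.
SE₀ = √(0.70·0.30/61) = 0.058674.
z = (p̂ − p₀)/SE = (0.75410 − 0.70)/0.058674 = 0.922.

z = 0.922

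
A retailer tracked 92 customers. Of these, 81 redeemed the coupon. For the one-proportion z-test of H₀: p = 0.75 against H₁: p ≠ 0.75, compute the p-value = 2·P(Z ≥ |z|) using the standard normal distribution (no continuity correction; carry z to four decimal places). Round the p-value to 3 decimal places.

p-value = 0.004

p̂ = 81/92 = 0.88043.
Under H₀, SE = √(p₀(1−p₀)/n) = √(0.75·0.25/92) = √0.002038043 = 0.045145.
z = (p̂ − p₀)/SE = (81/92 − 0.75)/0.045145 ≈ 2.8893.
From the standard normal, 2·P(Z ≥ |z|) = 0.004.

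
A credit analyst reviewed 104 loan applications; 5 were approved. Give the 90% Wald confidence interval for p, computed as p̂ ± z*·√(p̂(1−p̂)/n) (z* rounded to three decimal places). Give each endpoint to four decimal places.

Sample proportion p̂ = 5/104 = 0.04808.
SE = √(p̂(1−p̂)/n) = √(0.045766/104) = 0.020977.
The 90% critical value is z* = 1.645.
Margin = 1.645·0.020977 = 0.03451.
CI: 0.04808 ± 0.03451 = (0.0136, 0.0826).

(0.0136, 0.0826)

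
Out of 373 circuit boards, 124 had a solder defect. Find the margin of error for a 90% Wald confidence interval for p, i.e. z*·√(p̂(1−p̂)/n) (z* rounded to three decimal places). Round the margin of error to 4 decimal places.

With x = 124 successes in n = 373, p̂ = 0.33244.
SE(p̂) = √(0.33244·0.66756/373) = 0.024392.
The 90% critical value is z* = 1.645.
ME = 1.645·0.024392 = 0.0401.

ME = 0.0401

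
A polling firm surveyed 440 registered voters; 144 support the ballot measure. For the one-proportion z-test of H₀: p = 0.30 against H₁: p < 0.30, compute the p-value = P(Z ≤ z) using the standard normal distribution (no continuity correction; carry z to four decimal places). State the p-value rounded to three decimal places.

p-value = 0.894

Sample proportion p̂ = 144/440 = 0.32727.
Null standard error: √(0.30·0.70/440) = √0.000477273 = 0.021847.
Test statistic (full precision, shown to 4 dp): z = (144/440 − 0.30)/SE₀ ≈ 1.2484.
p-value = P(Z ≤ z) with z = 1.2484 → 0.894.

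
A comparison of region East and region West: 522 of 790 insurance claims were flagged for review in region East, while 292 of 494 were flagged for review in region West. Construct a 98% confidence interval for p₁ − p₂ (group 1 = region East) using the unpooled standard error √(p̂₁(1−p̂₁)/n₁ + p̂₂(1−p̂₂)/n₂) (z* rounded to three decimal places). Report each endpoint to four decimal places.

(0.0050, 0.1343)

p̂₁ = 522/790 = 0.66076, p̂₂ = 292/494 = 0.59109; p̂₁ − p̂₂ = 0.06967.
Unpooled SE = √(p̂₁(1−p̂₁)/n₁ + p̂₂(1−p̂₂)/n₂) = √(0.000283742 + 0.000489275) = 0.027803.
z* = 2.326 at the 98% level. Margin of error = 0.06467.
Interval: 0.06967 ± 0.06467 → (0.0050, 0.1343).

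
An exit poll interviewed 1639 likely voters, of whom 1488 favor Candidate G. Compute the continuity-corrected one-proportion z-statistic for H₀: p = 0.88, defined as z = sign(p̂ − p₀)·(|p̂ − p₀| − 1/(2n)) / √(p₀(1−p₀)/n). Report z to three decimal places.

z = 3.434

With x = 1488 successes in n = 1639, p̂ = 0.90787. p̂ − p₀ = 0.027871.
Continuity correction 1/(2n) = 1/3278 = 0.000305.
Corrected numerator: |0.027871| − 0.000305 = 0.027566.
Under H₀, SE = √(p₀(1−p₀)/n) = √(0.88·0.12/1639) = √0.000064430 = 0.008027.
z = (+)0.027566/0.008027 = 3.434.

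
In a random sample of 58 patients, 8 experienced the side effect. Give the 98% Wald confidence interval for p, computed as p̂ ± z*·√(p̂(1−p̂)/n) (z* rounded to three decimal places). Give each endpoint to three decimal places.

p̂ = 8/58 = 0.13793.
Standard error of p̂: √(0.118906/58) = √0.002050105 = 0.045278.
z* = 2.326 at the 98% level.
Margin of error: 2.326 × 0.045278 = 0.10532.
So the interval runs from 0.033 to 0.243.

(0.033, 0.243)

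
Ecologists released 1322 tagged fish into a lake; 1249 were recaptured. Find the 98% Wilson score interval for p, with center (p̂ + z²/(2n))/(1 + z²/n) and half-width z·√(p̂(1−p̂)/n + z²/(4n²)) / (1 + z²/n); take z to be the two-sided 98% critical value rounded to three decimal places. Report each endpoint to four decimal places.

Here p̂ = 1249/1322 = 0.94478 and z = 2.326 (z² = 5.410276).
1 + z²/n = 1.004092.
Center = (0.94478 + 0.002046)/1.004092 = 0.94297.
Radicand: p̂(1−p̂)/n + z²/(4n²) = 0.000039463 + 0.000000774 = 0.000040237.
Half-width = z·√(radicand)/denom = 2.326·0.006343/1.004092 = 0.01469.
So the interval runs from 0.9283 to 0.9577.

(0.9283, 0.9577)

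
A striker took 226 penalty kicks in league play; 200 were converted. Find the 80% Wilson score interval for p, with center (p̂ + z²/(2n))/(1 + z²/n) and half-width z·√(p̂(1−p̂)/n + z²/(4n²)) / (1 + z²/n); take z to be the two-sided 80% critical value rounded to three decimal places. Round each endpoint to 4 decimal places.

(0.8549, 0.9094)

Here p̂ = 200/226 = 0.88496 and z = 1.282 (z² = 1.643524).
Denominator 1 + z²/n = 1 + 1.643524/226 = 1.007272.
Center = (0.88496 + 0.003636)/1.007272 = 0.88218.
Radicand: p̂(1−p̂)/n + z²/(4n²) = 0.000450483 + 0.000008045 = 0.000458528.
Half-width = 1.282·√0.000458528/1.007272 = 0.02725.
So the interval runs from 0.8549 to 0.9094.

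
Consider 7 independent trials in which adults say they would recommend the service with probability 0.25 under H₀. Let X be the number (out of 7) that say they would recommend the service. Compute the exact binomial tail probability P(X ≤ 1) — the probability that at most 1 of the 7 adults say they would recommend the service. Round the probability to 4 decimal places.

P = 0.4449

X ~ Binomial(n=7, p=0.25).
P(X ≤ 1) = C(7,0)·0.25^0·0.75^7 + C(7,1)·0.25^1·0.75^6.
= 0.133484 + 0.311462 = 0.4449.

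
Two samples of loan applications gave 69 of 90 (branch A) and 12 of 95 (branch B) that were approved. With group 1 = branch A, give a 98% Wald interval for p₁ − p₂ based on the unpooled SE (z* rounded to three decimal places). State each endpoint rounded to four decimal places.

(0.5098, 0.7709)

p̂₁ = 69/90 = 0.76667, p̂₂ = 12/95 = 0.12632; p̂₁ − p̂₂ = 0.64035.
Unpooled SE = √(p̂₁(1−p̂₁)/n₁ + p̂₂(1−p̂₂)/n₂) = √(0.001987654 + 0.001161685) = 0.056119.
The 98% critical value is z* = 2.326. Margin = 2.326·0.056119 = 0.13053.
So the interval runs from 0.5098 to 0.7709.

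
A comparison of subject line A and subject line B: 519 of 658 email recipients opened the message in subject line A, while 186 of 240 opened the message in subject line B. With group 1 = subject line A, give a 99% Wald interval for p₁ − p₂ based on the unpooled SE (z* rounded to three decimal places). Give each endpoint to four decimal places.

p̂₁ = 519/658 = 0.78875, p̂₂ = 186/240 = 0.77500; p̂₁ − p̂₂ = 0.01375.
SE = √(0.000253224 + 0.000726562) = √0.000979786 = 0.031302.
For 99% confidence, z* = 2.576. Margin of error = 0.08063.
CI: 0.01375 ± 0.08063 = (-0.0669, 0.0944).

(-0.0669, 0.0944)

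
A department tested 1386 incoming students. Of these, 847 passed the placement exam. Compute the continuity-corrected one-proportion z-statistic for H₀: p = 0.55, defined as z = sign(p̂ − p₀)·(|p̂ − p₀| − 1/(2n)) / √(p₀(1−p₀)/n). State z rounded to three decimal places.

z = 4.546

Sample proportion p̂ = 847/1386 = 0.61111. p̂ − p₀ = 0.061111.
1/(2n) = 0.000361.
Corrected numerator: |0.061111| − 0.000361 = 0.060750.
Under H₀, SE = √(p₀(1−p₀)/n) = √(0.55·0.45/1386) = √0.000178571 = 0.013363.
z = (+)0.060750/0.013363 = 4.546.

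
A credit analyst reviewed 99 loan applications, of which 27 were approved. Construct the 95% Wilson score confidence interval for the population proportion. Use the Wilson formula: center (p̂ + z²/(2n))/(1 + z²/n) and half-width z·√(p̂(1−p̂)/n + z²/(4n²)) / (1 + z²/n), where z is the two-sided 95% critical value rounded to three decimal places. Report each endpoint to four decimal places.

(0.1947, 0.3677)

Here p̂ = 27/99 = 0.27273 and z = 1.960 (z² = 3.841600).
1 + z²/n = 1.038804.
Center = (0.27273 + 0.019402)/1.038804 = 0.28122.
Radicand: p̂(1−p̂)/n + z²/(4n²) = 0.002003506 + 0.000097990 = 0.002101496.
Half-width = z·√(radicand)/denom = 1.960·0.045842/1.038804 = 0.08649.
CI: 0.28122 ± 0.08649 = (0.1947, 0.3677).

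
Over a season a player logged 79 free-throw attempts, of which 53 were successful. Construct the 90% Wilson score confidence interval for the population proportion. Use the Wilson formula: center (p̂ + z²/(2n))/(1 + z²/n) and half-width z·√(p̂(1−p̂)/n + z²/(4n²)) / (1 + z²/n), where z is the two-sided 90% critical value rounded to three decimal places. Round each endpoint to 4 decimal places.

(0.5795, 0.7509)

p̂ = 53/79 = 0.67089; z = 1.645, so z² = 2.706025.
1 + z²/n = 1.034253.
Adjusted center: (0.67089 + z²/(2n))/1.034253 = 0.66523.
Radicand: p̂(1−p̂)/n + z²/(4n²) = 0.002794911 + 0.000108397 = 0.002903308.
Half-width = 1.645·√0.002903308/1.034253 = 0.08570.
CI: 0.66523 ± 0.08570 = (0.5795, 0.7509).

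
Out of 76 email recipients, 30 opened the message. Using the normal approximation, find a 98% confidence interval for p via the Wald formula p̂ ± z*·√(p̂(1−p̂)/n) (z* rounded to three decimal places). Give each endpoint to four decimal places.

Sample proportion p̂ = 30/76 = 0.39474.
Standard error of p̂: √(0.238920/76) = √0.003143680 = 0.056069.
The 98% critical value is z* = 2.326.
Margin = 2.326·0.056069 = 0.13042.
Interval: 0.39474 ± 0.13042 → (0.2643, 0.5252).

(0.2643, 0.5252)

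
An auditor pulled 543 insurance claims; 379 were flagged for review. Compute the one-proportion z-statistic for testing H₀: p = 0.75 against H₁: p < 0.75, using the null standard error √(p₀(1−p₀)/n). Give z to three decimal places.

z = -2.800

Sample proportion p̂ = 379/543 = 0.69797.
Null standard error: √(0.75·0.25/543) = √0.000345304 = 0.018582.
Test statistic: z = -0.05203/0.018582 = -2.800.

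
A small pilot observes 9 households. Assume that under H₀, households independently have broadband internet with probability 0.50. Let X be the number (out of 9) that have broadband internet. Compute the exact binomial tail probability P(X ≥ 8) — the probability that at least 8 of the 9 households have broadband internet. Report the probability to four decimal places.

P = 0.0195

X ~ Binomial(n=9, p=0.50).
P(X ≥ 8) = C(9,8)·0.50^8·0.50^1 + C(9,9)·0.50^9·0.50^0.
= 0.017578 + 0.001953 = 0.0195.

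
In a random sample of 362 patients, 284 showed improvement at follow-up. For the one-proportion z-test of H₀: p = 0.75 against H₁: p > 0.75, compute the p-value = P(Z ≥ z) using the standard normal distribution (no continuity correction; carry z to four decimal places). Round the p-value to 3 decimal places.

p̂ = 284/362 = 0.78453.
SE₀ = √(0.75·0.25/362) = 0.022759.
Test statistic (full precision, shown to 4 dp): z = (284/362 − 0.75)/SE₀ ≈ 1.5172.
p-value = P(Z ≥ z) with z = 1.5172 → 0.065.

p-value = 0.065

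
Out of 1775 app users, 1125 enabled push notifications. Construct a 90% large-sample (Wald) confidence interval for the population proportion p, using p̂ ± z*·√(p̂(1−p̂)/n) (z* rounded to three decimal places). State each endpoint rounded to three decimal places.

Sample proportion p̂ = 1125/1775 = 0.63380.
Standard error of p̂: √(0.232097/1775) = √0.000130759 = 0.011435.
The 90% critical value is z* = 1.645.
Margin = 1.645·0.011435 = 0.01881.
So the interval runs from 0.615 to 0.653.

(0.615, 0.653)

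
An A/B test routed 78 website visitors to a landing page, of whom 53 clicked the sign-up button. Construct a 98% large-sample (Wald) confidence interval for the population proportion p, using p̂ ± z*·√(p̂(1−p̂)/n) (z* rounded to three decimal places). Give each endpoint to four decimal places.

(0.5566, 0.8024)

With x = 53 successes in n = 78, p̂ = 0.67949.
SE = √(p̂(1−p̂)/n) = √(0.217784/78) = 0.052840.
z* = 2.326 at the 98% level.
Margin = 2.326·0.052840 = 0.12291.
So the interval runs from 0.5566 to 0.8024.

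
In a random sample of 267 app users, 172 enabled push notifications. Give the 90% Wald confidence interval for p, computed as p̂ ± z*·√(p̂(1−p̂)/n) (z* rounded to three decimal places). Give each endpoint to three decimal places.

p̂ = 172/267 = 0.64419.
SE = √(p̂(1−p̂)/n) = √(0.229208/267) = 0.029299.
The 90% critical value is z* = 1.645.
Margin of error: 1.645 × 0.029299 = 0.04820.
Interval: 0.64419 ± 0.04820 → (0.596, 0.692).

(0.596, 0.692)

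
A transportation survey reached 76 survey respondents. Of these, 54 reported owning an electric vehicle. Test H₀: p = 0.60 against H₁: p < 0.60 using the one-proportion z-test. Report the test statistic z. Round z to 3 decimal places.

z = 1.967

Sample proportion p̂ = 54/76 = 0.71053.
Null standard error: √(0.60·0.40/76) = √0.003157895 = 0.056195.
z = (p̂ − p₀)/SE = (0.71053 − 0.60)/0.056195 = 1.967.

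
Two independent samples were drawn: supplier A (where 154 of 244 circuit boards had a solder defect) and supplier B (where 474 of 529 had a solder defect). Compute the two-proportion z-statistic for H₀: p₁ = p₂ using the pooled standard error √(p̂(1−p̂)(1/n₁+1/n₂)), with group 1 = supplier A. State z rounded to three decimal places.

Sample proportions: p̂₁ = 154/244 = 0.63115 and p̂₂ = 474/529 = 0.89603.
Pooling: p̂ = 628/773 = 0.81242.
Pooled SE = √[0.1523943·0.00598872] ≈ 0.030210.
z = (p̂₁ − p̂₂)/SE = (0.63115 − 0.89603)/0.030210 = -0.26488/0.030210 = -8.768.

z = -8.768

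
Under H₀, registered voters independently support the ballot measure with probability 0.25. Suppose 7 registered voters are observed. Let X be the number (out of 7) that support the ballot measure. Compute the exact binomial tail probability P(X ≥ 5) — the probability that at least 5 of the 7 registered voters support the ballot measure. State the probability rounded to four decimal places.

X is binomial with n = 7 and p = 0.25.
P(X ≥ 5) = C(7,5)·0.25^5·0.75^2 + C(7,6)·0.25^6·0.75^1 + C(7,7)·0.25^7·0.75^0.
= 0.011536 + 0.001282 + 0.000061 = 0.0129.

P = 0.0129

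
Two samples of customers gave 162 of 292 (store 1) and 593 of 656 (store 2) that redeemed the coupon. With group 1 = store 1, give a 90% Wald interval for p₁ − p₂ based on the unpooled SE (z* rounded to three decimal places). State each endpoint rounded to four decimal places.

(-0.4006, -0.2977)

p̂₁ = 162/292 = 0.55479, p̂₂ = 593/656 = 0.90396; p̂₁ − p̂₂ = -0.34917.
Unpooled SE = √(p̂₁(1−p̂₁)/n₁ + p̂₂(1−p̂₂)/n₂) = √(0.000845882 + 0.000132338) = 0.031277.
The 90% critical value is z* = 1.645. Margin = 1.645·0.031277 = 0.05145.
CI: -0.34917 ± 0.05145 = (-0.4006, -0.2977).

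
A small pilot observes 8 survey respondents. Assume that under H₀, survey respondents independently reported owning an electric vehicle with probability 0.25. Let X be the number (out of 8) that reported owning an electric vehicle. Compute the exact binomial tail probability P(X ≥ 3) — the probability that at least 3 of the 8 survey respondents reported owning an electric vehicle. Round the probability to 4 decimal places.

X is binomial with n = 8 and p = 0.25.
P(X ≥ 3) = Σ_{j=3}^{8} C(8,j)·0.25^j·0.75^{8−j}.
= 0.207642 + 0.086517 + 0.023071 + 0.003845 + 0.000366 + 0.000015 = 0.3215.

P = 0.3215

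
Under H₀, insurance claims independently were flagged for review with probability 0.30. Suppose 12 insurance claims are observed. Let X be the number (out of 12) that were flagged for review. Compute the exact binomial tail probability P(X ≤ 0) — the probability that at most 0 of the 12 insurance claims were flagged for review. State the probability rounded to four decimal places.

X is binomial with n = 12 and p = 0.30.
P(X ≤ 0) = C(12,0)·0.30^0·0.70^12.
= 0.013841 = 0.0138.

P = 0.0138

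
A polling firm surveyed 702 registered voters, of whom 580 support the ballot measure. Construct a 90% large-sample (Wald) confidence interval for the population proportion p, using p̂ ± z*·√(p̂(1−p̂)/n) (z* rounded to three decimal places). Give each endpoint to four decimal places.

(0.8027, 0.8497)

Sample proportion p̂ = 580/702 = 0.82621.
Standard error of p̂: √(0.143586/702) = √0.000204539 = 0.014302.
The 90% critical value is z* = 1.645.
Margin of error: 1.645 × 0.014302 = 0.02353.
Interval: 0.82621 ± 0.02353 → (0.8027, 0.8497).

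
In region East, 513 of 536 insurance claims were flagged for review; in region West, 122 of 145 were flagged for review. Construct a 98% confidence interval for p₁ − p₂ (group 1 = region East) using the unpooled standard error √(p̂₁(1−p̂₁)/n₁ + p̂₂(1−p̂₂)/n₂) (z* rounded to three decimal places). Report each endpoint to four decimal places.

p̂₁ = 513/536 = 0.95709, p̂₂ = 122/145 = 0.84138; p̂₁ − p̂₂ = 0.11571.
SE = √(0.000076622 + 0.000920415) = √0.000997037 = 0.031576.
z* = 2.326 at the 98% level. Margin = 2.326·0.031576 = 0.07345.
So the interval runs from 0.0423 to 0.1892.

(0.0423, 0.1892)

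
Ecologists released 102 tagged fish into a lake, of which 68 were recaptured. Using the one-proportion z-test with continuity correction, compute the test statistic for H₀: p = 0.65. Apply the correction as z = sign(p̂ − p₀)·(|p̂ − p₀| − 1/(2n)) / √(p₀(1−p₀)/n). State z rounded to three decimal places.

z = 0.249

With x = 68 successes in n = 102, p̂ = 0.66667. p̂ − p₀ = 0.016667.
1/(2n) = 0.004902.
Corrected numerator: |0.016667| − 0.004902 = 0.011765.
Under H₀, SE = √(p₀(1−p₀)/n) = √(0.65·0.35/102) = √0.002230392 = 0.047227.
z = (+)0.011765/0.047227 = 0.249.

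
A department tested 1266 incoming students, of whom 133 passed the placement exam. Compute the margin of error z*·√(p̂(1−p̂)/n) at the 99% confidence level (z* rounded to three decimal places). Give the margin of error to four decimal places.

ME = 0.0222

The sample proportion is 133/1266 = 0.10506.
Standard error of p̂: √(0.094019/1266) = √0.000074264 = 0.008618.
The 99% critical value is z* = 2.576.
ME = 2.576·0.008618 = 0.0222.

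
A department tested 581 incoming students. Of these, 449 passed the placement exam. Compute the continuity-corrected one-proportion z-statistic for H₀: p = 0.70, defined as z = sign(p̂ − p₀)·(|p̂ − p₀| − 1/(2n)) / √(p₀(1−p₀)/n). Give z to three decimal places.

The sample proportion is 449/581 = 0.77281. p̂ − p₀ = 0.072806.
Continuity correction 1/(2n) = 1/1162 = 0.000861.
Corrected numerator: |0.072806| − 0.000861 = 0.071945.
Under H₀, SE = √(p₀(1−p₀)/n) = √(0.70·0.30/581) = √0.000361446 = 0.019012.
z = (+)0.071945/0.019012 = 3.784.

z = 3.784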